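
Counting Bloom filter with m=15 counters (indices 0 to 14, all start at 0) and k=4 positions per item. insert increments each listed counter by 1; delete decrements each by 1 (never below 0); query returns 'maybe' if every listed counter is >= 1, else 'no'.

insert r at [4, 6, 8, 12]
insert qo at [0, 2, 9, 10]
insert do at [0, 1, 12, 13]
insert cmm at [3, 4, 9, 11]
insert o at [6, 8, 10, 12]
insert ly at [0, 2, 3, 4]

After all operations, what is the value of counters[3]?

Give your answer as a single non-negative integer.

Answer: 2

Derivation:
Step 1: insert r at [4, 6, 8, 12] -> counters=[0,0,0,0,1,0,1,0,1,0,0,0,1,0,0]
Step 2: insert qo at [0, 2, 9, 10] -> counters=[1,0,1,0,1,0,1,0,1,1,1,0,1,0,0]
Step 3: insert do at [0, 1, 12, 13] -> counters=[2,1,1,0,1,0,1,0,1,1,1,0,2,1,0]
Step 4: insert cmm at [3, 4, 9, 11] -> counters=[2,1,1,1,2,0,1,0,1,2,1,1,2,1,0]
Step 5: insert o at [6, 8, 10, 12] -> counters=[2,1,1,1,2,0,2,0,2,2,2,1,3,1,0]
Step 6: insert ly at [0, 2, 3, 4] -> counters=[3,1,2,2,3,0,2,0,2,2,2,1,3,1,0]
Final counters=[3,1,2,2,3,0,2,0,2,2,2,1,3,1,0] -> counters[3]=2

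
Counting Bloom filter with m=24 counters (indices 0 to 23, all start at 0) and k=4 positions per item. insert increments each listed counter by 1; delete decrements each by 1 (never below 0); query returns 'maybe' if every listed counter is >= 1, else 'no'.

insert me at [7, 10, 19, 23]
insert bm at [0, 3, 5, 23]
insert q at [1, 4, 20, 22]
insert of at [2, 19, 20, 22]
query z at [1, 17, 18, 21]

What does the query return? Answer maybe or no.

Answer: no

Derivation:
Step 1: insert me at [7, 10, 19, 23] -> counters=[0,0,0,0,0,0,0,1,0,0,1,0,0,0,0,0,0,0,0,1,0,0,0,1]
Step 2: insert bm at [0, 3, 5, 23] -> counters=[1,0,0,1,0,1,0,1,0,0,1,0,0,0,0,0,0,0,0,1,0,0,0,2]
Step 3: insert q at [1, 4, 20, 22] -> counters=[1,1,0,1,1,1,0,1,0,0,1,0,0,0,0,0,0,0,0,1,1,0,1,2]
Step 4: insert of at [2, 19, 20, 22] -> counters=[1,1,1,1,1,1,0,1,0,0,1,0,0,0,0,0,0,0,0,2,2,0,2,2]
Query z: check counters[1]=1 counters[17]=0 counters[18]=0 counters[21]=0 -> no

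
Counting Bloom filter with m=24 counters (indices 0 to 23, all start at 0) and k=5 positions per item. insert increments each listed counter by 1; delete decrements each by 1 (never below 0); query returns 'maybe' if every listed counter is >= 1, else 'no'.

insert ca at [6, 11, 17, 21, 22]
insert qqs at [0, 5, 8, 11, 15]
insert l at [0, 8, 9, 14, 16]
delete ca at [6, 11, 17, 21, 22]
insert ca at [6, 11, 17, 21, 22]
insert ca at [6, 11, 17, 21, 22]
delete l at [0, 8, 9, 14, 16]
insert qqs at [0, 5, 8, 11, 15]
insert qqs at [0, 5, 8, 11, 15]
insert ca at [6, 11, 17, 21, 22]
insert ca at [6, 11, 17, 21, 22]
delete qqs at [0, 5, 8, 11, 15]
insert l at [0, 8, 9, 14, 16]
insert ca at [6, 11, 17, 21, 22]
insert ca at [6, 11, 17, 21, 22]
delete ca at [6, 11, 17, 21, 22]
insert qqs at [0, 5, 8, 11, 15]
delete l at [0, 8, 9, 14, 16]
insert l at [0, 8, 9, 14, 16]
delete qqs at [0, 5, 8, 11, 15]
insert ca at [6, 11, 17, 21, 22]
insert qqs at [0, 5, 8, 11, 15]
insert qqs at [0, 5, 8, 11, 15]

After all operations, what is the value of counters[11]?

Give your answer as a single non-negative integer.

Step 1: insert ca at [6, 11, 17, 21, 22] -> counters=[0,0,0,0,0,0,1,0,0,0,0,1,0,0,0,0,0,1,0,0,0,1,1,0]
Step 2: insert qqs at [0, 5, 8, 11, 15] -> counters=[1,0,0,0,0,1,1,0,1,0,0,2,0,0,0,1,0,1,0,0,0,1,1,0]
Step 3: insert l at [0, 8, 9, 14, 16] -> counters=[2,0,0,0,0,1,1,0,2,1,0,2,0,0,1,1,1,1,0,0,0,1,1,0]
Step 4: delete ca at [6, 11, 17, 21, 22] -> counters=[2,0,0,0,0,1,0,0,2,1,0,1,0,0,1,1,1,0,0,0,0,0,0,0]
Step 5: insert ca at [6, 11, 17, 21, 22] -> counters=[2,0,0,0,0,1,1,0,2,1,0,2,0,0,1,1,1,1,0,0,0,1,1,0]
Step 6: insert ca at [6, 11, 17, 21, 22] -> counters=[2,0,0,0,0,1,2,0,2,1,0,3,0,0,1,1,1,2,0,0,0,2,2,0]
Step 7: delete l at [0, 8, 9, 14, 16] -> counters=[1,0,0,0,0,1,2,0,1,0,0,3,0,0,0,1,0,2,0,0,0,2,2,0]
Step 8: insert qqs at [0, 5, 8, 11, 15] -> counters=[2,0,0,0,0,2,2,0,2,0,0,4,0,0,0,2,0,2,0,0,0,2,2,0]
Step 9: insert qqs at [0, 5, 8, 11, 15] -> counters=[3,0,0,0,0,3,2,0,3,0,0,5,0,0,0,3,0,2,0,0,0,2,2,0]
Step 10: insert ca at [6, 11, 17, 21, 22] -> counters=[3,0,0,0,0,3,3,0,3,0,0,6,0,0,0,3,0,3,0,0,0,3,3,0]
Step 11: insert ca at [6, 11, 17, 21, 22] -> counters=[3,0,0,0,0,3,4,0,3,0,0,7,0,0,0,3,0,4,0,0,0,4,4,0]
Step 12: delete qqs at [0, 5, 8, 11, 15] -> counters=[2,0,0,0,0,2,4,0,2,0,0,6,0,0,0,2,0,4,0,0,0,4,4,0]
Step 13: insert l at [0, 8, 9, 14, 16] -> counters=[3,0,0,0,0,2,4,0,3,1,0,6,0,0,1,2,1,4,0,0,0,4,4,0]
Step 14: insert ca at [6, 11, 17, 21, 22] -> counters=[3,0,0,0,0,2,5,0,3,1,0,7,0,0,1,2,1,5,0,0,0,5,5,0]
Step 15: insert ca at [6, 11, 17, 21, 22] -> counters=[3,0,0,0,0,2,6,0,3,1,0,8,0,0,1,2,1,6,0,0,0,6,6,0]
Step 16: delete ca at [6, 11, 17, 21, 22] -> counters=[3,0,0,0,0,2,5,0,3,1,0,7,0,0,1,2,1,5,0,0,0,5,5,0]
Step 17: insert qqs at [0, 5, 8, 11, 15] -> counters=[4,0,0,0,0,3,5,0,4,1,0,8,0,0,1,3,1,5,0,0,0,5,5,0]
Step 18: delete l at [0, 8, 9, 14, 16] -> counters=[3,0,0,0,0,3,5,0,3,0,0,8,0,0,0,3,0,5,0,0,0,5,5,0]
Step 19: insert l at [0, 8, 9, 14, 16] -> counters=[4,0,0,0,0,3,5,0,4,1,0,8,0,0,1,3,1,5,0,0,0,5,5,0]
Step 20: delete qqs at [0, 5, 8, 11, 15] -> counters=[3,0,0,0,0,2,5,0,3,1,0,7,0,0,1,2,1,5,0,0,0,5,5,0]
Step 21: insert ca at [6, 11, 17, 21, 22] -> counters=[3,0,0,0,0,2,6,0,3,1,0,8,0,0,1,2,1,6,0,0,0,6,6,0]
Step 22: insert qqs at [0, 5, 8, 11, 15] -> counters=[4,0,0,0,0,3,6,0,4,1,0,9,0,0,1,3,1,6,0,0,0,6,6,0]
Step 23: insert qqs at [0, 5, 8, 11, 15] -> counters=[5,0,0,0,0,4,6,0,5,1,0,10,0,0,1,4,1,6,0,0,0,6,6,0]
Final counters=[5,0,0,0,0,4,6,0,5,1,0,10,0,0,1,4,1,6,0,0,0,6,6,0] -> counters[11]=10

Answer: 10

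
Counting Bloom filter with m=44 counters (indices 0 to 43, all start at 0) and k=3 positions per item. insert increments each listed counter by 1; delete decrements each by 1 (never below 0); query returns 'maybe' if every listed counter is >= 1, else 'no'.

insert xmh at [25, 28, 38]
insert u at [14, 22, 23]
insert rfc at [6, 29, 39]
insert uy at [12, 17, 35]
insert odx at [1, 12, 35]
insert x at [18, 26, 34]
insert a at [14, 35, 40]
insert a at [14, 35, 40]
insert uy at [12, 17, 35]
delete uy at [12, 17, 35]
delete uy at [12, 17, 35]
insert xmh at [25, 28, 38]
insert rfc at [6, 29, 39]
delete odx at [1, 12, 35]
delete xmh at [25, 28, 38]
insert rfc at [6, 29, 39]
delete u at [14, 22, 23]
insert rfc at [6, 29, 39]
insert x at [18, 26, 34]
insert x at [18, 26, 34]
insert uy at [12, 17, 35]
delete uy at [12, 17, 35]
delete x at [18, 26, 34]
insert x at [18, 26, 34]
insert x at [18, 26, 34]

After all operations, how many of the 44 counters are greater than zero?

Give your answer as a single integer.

Step 1: insert xmh at [25, 28, 38] -> counters=[0,0,0,0,0,0,0,0,0,0,0,0,0,0,0,0,0,0,0,0,0,0,0,0,0,1,0,0,1,0,0,0,0,0,0,0,0,0,1,0,0,0,0,0]
Step 2: insert u at [14, 22, 23] -> counters=[0,0,0,0,0,0,0,0,0,0,0,0,0,0,1,0,0,0,0,0,0,0,1,1,0,1,0,0,1,0,0,0,0,0,0,0,0,0,1,0,0,0,0,0]
Step 3: insert rfc at [6, 29, 39] -> counters=[0,0,0,0,0,0,1,0,0,0,0,0,0,0,1,0,0,0,0,0,0,0,1,1,0,1,0,0,1,1,0,0,0,0,0,0,0,0,1,1,0,0,0,0]
Step 4: insert uy at [12, 17, 35] -> counters=[0,0,0,0,0,0,1,0,0,0,0,0,1,0,1,0,0,1,0,0,0,0,1,1,0,1,0,0,1,1,0,0,0,0,0,1,0,0,1,1,0,0,0,0]
Step 5: insert odx at [1, 12, 35] -> counters=[0,1,0,0,0,0,1,0,0,0,0,0,2,0,1,0,0,1,0,0,0,0,1,1,0,1,0,0,1,1,0,0,0,0,0,2,0,0,1,1,0,0,0,0]
Step 6: insert x at [18, 26, 34] -> counters=[0,1,0,0,0,0,1,0,0,0,0,0,2,0,1,0,0,1,1,0,0,0,1,1,0,1,1,0,1,1,0,0,0,0,1,2,0,0,1,1,0,0,0,0]
Step 7: insert a at [14, 35, 40] -> counters=[0,1,0,0,0,0,1,0,0,0,0,0,2,0,2,0,0,1,1,0,0,0,1,1,0,1,1,0,1,1,0,0,0,0,1,3,0,0,1,1,1,0,0,0]
Step 8: insert a at [14, 35, 40] -> counters=[0,1,0,0,0,0,1,0,0,0,0,0,2,0,3,0,0,1,1,0,0,0,1,1,0,1,1,0,1,1,0,0,0,0,1,4,0,0,1,1,2,0,0,0]
Step 9: insert uy at [12, 17, 35] -> counters=[0,1,0,0,0,0,1,0,0,0,0,0,3,0,3,0,0,2,1,0,0,0,1,1,0,1,1,0,1,1,0,0,0,0,1,5,0,0,1,1,2,0,0,0]
Step 10: delete uy at [12, 17, 35] -> counters=[0,1,0,0,0,0,1,0,0,0,0,0,2,0,3,0,0,1,1,0,0,0,1,1,0,1,1,0,1,1,0,0,0,0,1,4,0,0,1,1,2,0,0,0]
Step 11: delete uy at [12, 17, 35] -> counters=[0,1,0,0,0,0,1,0,0,0,0,0,1,0,3,0,0,0,1,0,0,0,1,1,0,1,1,0,1,1,0,0,0,0,1,3,0,0,1,1,2,0,0,0]
Step 12: insert xmh at [25, 28, 38] -> counters=[0,1,0,0,0,0,1,0,0,0,0,0,1,0,3,0,0,0,1,0,0,0,1,1,0,2,1,0,2,1,0,0,0,0,1,3,0,0,2,1,2,0,0,0]
Step 13: insert rfc at [6, 29, 39] -> counters=[0,1,0,0,0,0,2,0,0,0,0,0,1,0,3,0,0,0,1,0,0,0,1,1,0,2,1,0,2,2,0,0,0,0,1,3,0,0,2,2,2,0,0,0]
Step 14: delete odx at [1, 12, 35] -> counters=[0,0,0,0,0,0,2,0,0,0,0,0,0,0,3,0,0,0,1,0,0,0,1,1,0,2,1,0,2,2,0,0,0,0,1,2,0,0,2,2,2,0,0,0]
Step 15: delete xmh at [25, 28, 38] -> counters=[0,0,0,0,0,0,2,0,0,0,0,0,0,0,3,0,0,0,1,0,0,0,1,1,0,1,1,0,1,2,0,0,0,0,1,2,0,0,1,2,2,0,0,0]
Step 16: insert rfc at [6, 29, 39] -> counters=[0,0,0,0,0,0,3,0,0,0,0,0,0,0,3,0,0,0,1,0,0,0,1,1,0,1,1,0,1,3,0,0,0,0,1,2,0,0,1,3,2,0,0,0]
Step 17: delete u at [14, 22, 23] -> counters=[0,0,0,0,0,0,3,0,0,0,0,0,0,0,2,0,0,0,1,0,0,0,0,0,0,1,1,0,1,3,0,0,0,0,1,2,0,0,1,3,2,0,0,0]
Step 18: insert rfc at [6, 29, 39] -> counters=[0,0,0,0,0,0,4,0,0,0,0,0,0,0,2,0,0,0,1,0,0,0,0,0,0,1,1,0,1,4,0,0,0,0,1,2,0,0,1,4,2,0,0,0]
Step 19: insert x at [18, 26, 34] -> counters=[0,0,0,0,0,0,4,0,0,0,0,0,0,0,2,0,0,0,2,0,0,0,0,0,0,1,2,0,1,4,0,0,0,0,2,2,0,0,1,4,2,0,0,0]
Step 20: insert x at [18, 26, 34] -> counters=[0,0,0,0,0,0,4,0,0,0,0,0,0,0,2,0,0,0,3,0,0,0,0,0,0,1,3,0,1,4,0,0,0,0,3,2,0,0,1,4,2,0,0,0]
Step 21: insert uy at [12, 17, 35] -> counters=[0,0,0,0,0,0,4,0,0,0,0,0,1,0,2,0,0,1,3,0,0,0,0,0,0,1,3,0,1,4,0,0,0,0,3,3,0,0,1,4,2,0,0,0]
Step 22: delete uy at [12, 17, 35] -> counters=[0,0,0,0,0,0,4,0,0,0,0,0,0,0,2,0,0,0,3,0,0,0,0,0,0,1,3,0,1,4,0,0,0,0,3,2,0,0,1,4,2,0,0,0]
Step 23: delete x at [18, 26, 34] -> counters=[0,0,0,0,0,0,4,0,0,0,0,0,0,0,2,0,0,0,2,0,0,0,0,0,0,1,2,0,1,4,0,0,0,0,2,2,0,0,1,4,2,0,0,0]
Step 24: insert x at [18, 26, 34] -> counters=[0,0,0,0,0,0,4,0,0,0,0,0,0,0,2,0,0,0,3,0,0,0,0,0,0,1,3,0,1,4,0,0,0,0,3,2,0,0,1,4,2,0,0,0]
Step 25: insert x at [18, 26, 34] -> counters=[0,0,0,0,0,0,4,0,0,0,0,0,0,0,2,0,0,0,4,0,0,0,0,0,0,1,4,0,1,4,0,0,0,0,4,2,0,0,1,4,2,0,0,0]
Final counters=[0,0,0,0,0,0,4,0,0,0,0,0,0,0,2,0,0,0,4,0,0,0,0,0,0,1,4,0,1,4,0,0,0,0,4,2,0,0,1,4,2,0,0,0] -> 12 nonzero

Answer: 12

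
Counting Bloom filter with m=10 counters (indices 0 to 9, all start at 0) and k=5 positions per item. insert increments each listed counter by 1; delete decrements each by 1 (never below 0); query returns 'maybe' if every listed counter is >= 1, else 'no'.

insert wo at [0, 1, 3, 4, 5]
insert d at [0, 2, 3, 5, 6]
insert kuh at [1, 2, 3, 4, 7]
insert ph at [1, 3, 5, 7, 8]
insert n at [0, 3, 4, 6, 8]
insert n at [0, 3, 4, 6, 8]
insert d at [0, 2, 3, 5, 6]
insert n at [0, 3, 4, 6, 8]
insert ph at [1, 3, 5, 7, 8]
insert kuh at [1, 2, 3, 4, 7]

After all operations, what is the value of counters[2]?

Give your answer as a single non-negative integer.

Step 1: insert wo at [0, 1, 3, 4, 5] -> counters=[1,1,0,1,1,1,0,0,0,0]
Step 2: insert d at [0, 2, 3, 5, 6] -> counters=[2,1,1,2,1,2,1,0,0,0]
Step 3: insert kuh at [1, 2, 3, 4, 7] -> counters=[2,2,2,3,2,2,1,1,0,0]
Step 4: insert ph at [1, 3, 5, 7, 8] -> counters=[2,3,2,4,2,3,1,2,1,0]
Step 5: insert n at [0, 3, 4, 6, 8] -> counters=[3,3,2,5,3,3,2,2,2,0]
Step 6: insert n at [0, 3, 4, 6, 8] -> counters=[4,3,2,6,4,3,3,2,3,0]
Step 7: insert d at [0, 2, 3, 5, 6] -> counters=[5,3,3,7,4,4,4,2,3,0]
Step 8: insert n at [0, 3, 4, 6, 8] -> counters=[6,3,3,8,5,4,5,2,4,0]
Step 9: insert ph at [1, 3, 5, 7, 8] -> counters=[6,4,3,9,5,5,5,3,5,0]
Step 10: insert kuh at [1, 2, 3, 4, 7] -> counters=[6,5,4,10,6,5,5,4,5,0]
Final counters=[6,5,4,10,6,5,5,4,5,0] -> counters[2]=4

Answer: 4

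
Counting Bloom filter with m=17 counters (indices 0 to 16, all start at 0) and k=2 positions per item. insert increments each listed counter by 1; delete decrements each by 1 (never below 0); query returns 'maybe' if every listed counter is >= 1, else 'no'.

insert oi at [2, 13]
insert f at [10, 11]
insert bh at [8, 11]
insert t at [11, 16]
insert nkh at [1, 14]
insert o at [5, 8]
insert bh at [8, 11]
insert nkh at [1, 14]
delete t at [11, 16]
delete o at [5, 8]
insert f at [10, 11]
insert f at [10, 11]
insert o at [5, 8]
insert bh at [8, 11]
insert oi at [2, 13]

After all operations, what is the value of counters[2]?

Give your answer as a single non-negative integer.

Answer: 2

Derivation:
Step 1: insert oi at [2, 13] -> counters=[0,0,1,0,0,0,0,0,0,0,0,0,0,1,0,0,0]
Step 2: insert f at [10, 11] -> counters=[0,0,1,0,0,0,0,0,0,0,1,1,0,1,0,0,0]
Step 3: insert bh at [8, 11] -> counters=[0,0,1,0,0,0,0,0,1,0,1,2,0,1,0,0,0]
Step 4: insert t at [11, 16] -> counters=[0,0,1,0,0,0,0,0,1,0,1,3,0,1,0,0,1]
Step 5: insert nkh at [1, 14] -> counters=[0,1,1,0,0,0,0,0,1,0,1,3,0,1,1,0,1]
Step 6: insert o at [5, 8] -> counters=[0,1,1,0,0,1,0,0,2,0,1,3,0,1,1,0,1]
Step 7: insert bh at [8, 11] -> counters=[0,1,1,0,0,1,0,0,3,0,1,4,0,1,1,0,1]
Step 8: insert nkh at [1, 14] -> counters=[0,2,1,0,0,1,0,0,3,0,1,4,0,1,2,0,1]
Step 9: delete t at [11, 16] -> counters=[0,2,1,0,0,1,0,0,3,0,1,3,0,1,2,0,0]
Step 10: delete o at [5, 8] -> counters=[0,2,1,0,0,0,0,0,2,0,1,3,0,1,2,0,0]
Step 11: insert f at [10, 11] -> counters=[0,2,1,0,0,0,0,0,2,0,2,4,0,1,2,0,0]
Step 12: insert f at [10, 11] -> counters=[0,2,1,0,0,0,0,0,2,0,3,5,0,1,2,0,0]
Step 13: insert o at [5, 8] -> counters=[0,2,1,0,0,1,0,0,3,0,3,5,0,1,2,0,0]
Step 14: insert bh at [8, 11] -> counters=[0,2,1,0,0,1,0,0,4,0,3,6,0,1,2,0,0]
Step 15: insert oi at [2, 13] -> counters=[0,2,2,0,0,1,0,0,4,0,3,6,0,2,2,0,0]
Final counters=[0,2,2,0,0,1,0,0,4,0,3,6,0,2,2,0,0] -> counters[2]=2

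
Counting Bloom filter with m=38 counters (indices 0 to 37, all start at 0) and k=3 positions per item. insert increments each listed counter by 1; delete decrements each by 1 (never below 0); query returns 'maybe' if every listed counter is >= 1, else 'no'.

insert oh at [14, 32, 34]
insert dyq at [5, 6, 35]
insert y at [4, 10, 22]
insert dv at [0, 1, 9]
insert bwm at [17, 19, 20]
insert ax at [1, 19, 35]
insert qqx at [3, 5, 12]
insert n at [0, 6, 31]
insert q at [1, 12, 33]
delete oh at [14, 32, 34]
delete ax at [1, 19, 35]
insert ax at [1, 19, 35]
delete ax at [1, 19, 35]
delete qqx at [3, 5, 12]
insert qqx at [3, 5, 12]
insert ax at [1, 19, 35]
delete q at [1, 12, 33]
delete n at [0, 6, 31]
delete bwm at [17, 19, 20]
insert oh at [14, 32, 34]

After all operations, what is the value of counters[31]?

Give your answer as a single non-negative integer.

Answer: 0

Derivation:
Step 1: insert oh at [14, 32, 34] -> counters=[0,0,0,0,0,0,0,0,0,0,0,0,0,0,1,0,0,0,0,0,0,0,0,0,0,0,0,0,0,0,0,0,1,0,1,0,0,0]
Step 2: insert dyq at [5, 6, 35] -> counters=[0,0,0,0,0,1,1,0,0,0,0,0,0,0,1,0,0,0,0,0,0,0,0,0,0,0,0,0,0,0,0,0,1,0,1,1,0,0]
Step 3: insert y at [4, 10, 22] -> counters=[0,0,0,0,1,1,1,0,0,0,1,0,0,0,1,0,0,0,0,0,0,0,1,0,0,0,0,0,0,0,0,0,1,0,1,1,0,0]
Step 4: insert dv at [0, 1, 9] -> counters=[1,1,0,0,1,1,1,0,0,1,1,0,0,0,1,0,0,0,0,0,0,0,1,0,0,0,0,0,0,0,0,0,1,0,1,1,0,0]
Step 5: insert bwm at [17, 19, 20] -> counters=[1,1,0,0,1,1,1,0,0,1,1,0,0,0,1,0,0,1,0,1,1,0,1,0,0,0,0,0,0,0,0,0,1,0,1,1,0,0]
Step 6: insert ax at [1, 19, 35] -> counters=[1,2,0,0,1,1,1,0,0,1,1,0,0,0,1,0,0,1,0,2,1,0,1,0,0,0,0,0,0,0,0,0,1,0,1,2,0,0]
Step 7: insert qqx at [3, 5, 12] -> counters=[1,2,0,1,1,2,1,0,0,1,1,0,1,0,1,0,0,1,0,2,1,0,1,0,0,0,0,0,0,0,0,0,1,0,1,2,0,0]
Step 8: insert n at [0, 6, 31] -> counters=[2,2,0,1,1,2,2,0,0,1,1,0,1,0,1,0,0,1,0,2,1,0,1,0,0,0,0,0,0,0,0,1,1,0,1,2,0,0]
Step 9: insert q at [1, 12, 33] -> counters=[2,3,0,1,1,2,2,0,0,1,1,0,2,0,1,0,0,1,0,2,1,0,1,0,0,0,0,0,0,0,0,1,1,1,1,2,0,0]
Step 10: delete oh at [14, 32, 34] -> counters=[2,3,0,1,1,2,2,0,0,1,1,0,2,0,0,0,0,1,0,2,1,0,1,0,0,0,0,0,0,0,0,1,0,1,0,2,0,0]
Step 11: delete ax at [1, 19, 35] -> counters=[2,2,0,1,1,2,2,0,0,1,1,0,2,0,0,0,0,1,0,1,1,0,1,0,0,0,0,0,0,0,0,1,0,1,0,1,0,0]
Step 12: insert ax at [1, 19, 35] -> counters=[2,3,0,1,1,2,2,0,0,1,1,0,2,0,0,0,0,1,0,2,1,0,1,0,0,0,0,0,0,0,0,1,0,1,0,2,0,0]
Step 13: delete ax at [1, 19, 35] -> counters=[2,2,0,1,1,2,2,0,0,1,1,0,2,0,0,0,0,1,0,1,1,0,1,0,0,0,0,0,0,0,0,1,0,1,0,1,0,0]
Step 14: delete qqx at [3, 5, 12] -> counters=[2,2,0,0,1,1,2,0,0,1,1,0,1,0,0,0,0,1,0,1,1,0,1,0,0,0,0,0,0,0,0,1,0,1,0,1,0,0]
Step 15: insert qqx at [3, 5, 12] -> counters=[2,2,0,1,1,2,2,0,0,1,1,0,2,0,0,0,0,1,0,1,1,0,1,0,0,0,0,0,0,0,0,1,0,1,0,1,0,0]
Step 16: insert ax at [1, 19, 35] -> counters=[2,3,0,1,1,2,2,0,0,1,1,0,2,0,0,0,0,1,0,2,1,0,1,0,0,0,0,0,0,0,0,1,0,1,0,2,0,0]
Step 17: delete q at [1, 12, 33] -> counters=[2,2,0,1,1,2,2,0,0,1,1,0,1,0,0,0,0,1,0,2,1,0,1,0,0,0,0,0,0,0,0,1,0,0,0,2,0,0]
Step 18: delete n at [0, 6, 31] -> counters=[1,2,0,1,1,2,1,0,0,1,1,0,1,0,0,0,0,1,0,2,1,0,1,0,0,0,0,0,0,0,0,0,0,0,0,2,0,0]
Step 19: delete bwm at [17, 19, 20] -> counters=[1,2,0,1,1,2,1,0,0,1,1,0,1,0,0,0,0,0,0,1,0,0,1,0,0,0,0,0,0,0,0,0,0,0,0,2,0,0]
Step 20: insert oh at [14, 32, 34] -> counters=[1,2,0,1,1,2,1,0,0,1,1,0,1,0,1,0,0,0,0,1,0,0,1,0,0,0,0,0,0,0,0,0,1,0,1,2,0,0]
Final counters=[1,2,0,1,1,2,1,0,0,1,1,0,1,0,1,0,0,0,0,1,0,0,1,0,0,0,0,0,0,0,0,0,1,0,1,2,0,0] -> counters[31]=0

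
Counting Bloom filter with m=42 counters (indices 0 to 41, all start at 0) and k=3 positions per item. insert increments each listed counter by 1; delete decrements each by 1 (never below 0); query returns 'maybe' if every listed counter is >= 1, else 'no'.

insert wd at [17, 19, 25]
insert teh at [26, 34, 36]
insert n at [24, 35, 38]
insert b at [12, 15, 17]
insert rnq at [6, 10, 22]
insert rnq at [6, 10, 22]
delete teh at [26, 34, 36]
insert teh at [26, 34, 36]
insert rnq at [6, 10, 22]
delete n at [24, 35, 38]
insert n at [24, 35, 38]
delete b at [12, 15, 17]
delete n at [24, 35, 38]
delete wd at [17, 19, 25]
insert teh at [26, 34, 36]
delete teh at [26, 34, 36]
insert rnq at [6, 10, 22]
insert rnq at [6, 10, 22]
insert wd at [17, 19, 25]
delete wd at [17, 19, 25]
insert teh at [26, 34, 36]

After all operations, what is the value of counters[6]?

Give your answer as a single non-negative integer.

Step 1: insert wd at [17, 19, 25] -> counters=[0,0,0,0,0,0,0,0,0,0,0,0,0,0,0,0,0,1,0,1,0,0,0,0,0,1,0,0,0,0,0,0,0,0,0,0,0,0,0,0,0,0]
Step 2: insert teh at [26, 34, 36] -> counters=[0,0,0,0,0,0,0,0,0,0,0,0,0,0,0,0,0,1,0,1,0,0,0,0,0,1,1,0,0,0,0,0,0,0,1,0,1,0,0,0,0,0]
Step 3: insert n at [24, 35, 38] -> counters=[0,0,0,0,0,0,0,0,0,0,0,0,0,0,0,0,0,1,0,1,0,0,0,0,1,1,1,0,0,0,0,0,0,0,1,1,1,0,1,0,0,0]
Step 4: insert b at [12, 15, 17] -> counters=[0,0,0,0,0,0,0,0,0,0,0,0,1,0,0,1,0,2,0,1,0,0,0,0,1,1,1,0,0,0,0,0,0,0,1,1,1,0,1,0,0,0]
Step 5: insert rnq at [6, 10, 22] -> counters=[0,0,0,0,0,0,1,0,0,0,1,0,1,0,0,1,0,2,0,1,0,0,1,0,1,1,1,0,0,0,0,0,0,0,1,1,1,0,1,0,0,0]
Step 6: insert rnq at [6, 10, 22] -> counters=[0,0,0,0,0,0,2,0,0,0,2,0,1,0,0,1,0,2,0,1,0,0,2,0,1,1,1,0,0,0,0,0,0,0,1,1,1,0,1,0,0,0]
Step 7: delete teh at [26, 34, 36] -> counters=[0,0,0,0,0,0,2,0,0,0,2,0,1,0,0,1,0,2,0,1,0,0,2,0,1,1,0,0,0,0,0,0,0,0,0,1,0,0,1,0,0,0]
Step 8: insert teh at [26, 34, 36] -> counters=[0,0,0,0,0,0,2,0,0,0,2,0,1,0,0,1,0,2,0,1,0,0,2,0,1,1,1,0,0,0,0,0,0,0,1,1,1,0,1,0,0,0]
Step 9: insert rnq at [6, 10, 22] -> counters=[0,0,0,0,0,0,3,0,0,0,3,0,1,0,0,1,0,2,0,1,0,0,3,0,1,1,1,0,0,0,0,0,0,0,1,1,1,0,1,0,0,0]
Step 10: delete n at [24, 35, 38] -> counters=[0,0,0,0,0,0,3,0,0,0,3,0,1,0,0,1,0,2,0,1,0,0,3,0,0,1,1,0,0,0,0,0,0,0,1,0,1,0,0,0,0,0]
Step 11: insert n at [24, 35, 38] -> counters=[0,0,0,0,0,0,3,0,0,0,3,0,1,0,0,1,0,2,0,1,0,0,3,0,1,1,1,0,0,0,0,0,0,0,1,1,1,0,1,0,0,0]
Step 12: delete b at [12, 15, 17] -> counters=[0,0,0,0,0,0,3,0,0,0,3,0,0,0,0,0,0,1,0,1,0,0,3,0,1,1,1,0,0,0,0,0,0,0,1,1,1,0,1,0,0,0]
Step 13: delete n at [24, 35, 38] -> counters=[0,0,0,0,0,0,3,0,0,0,3,0,0,0,0,0,0,1,0,1,0,0,3,0,0,1,1,0,0,0,0,0,0,0,1,0,1,0,0,0,0,0]
Step 14: delete wd at [17, 19, 25] -> counters=[0,0,0,0,0,0,3,0,0,0,3,0,0,0,0,0,0,0,0,0,0,0,3,0,0,0,1,0,0,0,0,0,0,0,1,0,1,0,0,0,0,0]
Step 15: insert teh at [26, 34, 36] -> counters=[0,0,0,0,0,0,3,0,0,0,3,0,0,0,0,0,0,0,0,0,0,0,3,0,0,0,2,0,0,0,0,0,0,0,2,0,2,0,0,0,0,0]
Step 16: delete teh at [26, 34, 36] -> counters=[0,0,0,0,0,0,3,0,0,0,3,0,0,0,0,0,0,0,0,0,0,0,3,0,0,0,1,0,0,0,0,0,0,0,1,0,1,0,0,0,0,0]
Step 17: insert rnq at [6, 10, 22] -> counters=[0,0,0,0,0,0,4,0,0,0,4,0,0,0,0,0,0,0,0,0,0,0,4,0,0,0,1,0,0,0,0,0,0,0,1,0,1,0,0,0,0,0]
Step 18: insert rnq at [6, 10, 22] -> counters=[0,0,0,0,0,0,5,0,0,0,5,0,0,0,0,0,0,0,0,0,0,0,5,0,0,0,1,0,0,0,0,0,0,0,1,0,1,0,0,0,0,0]
Step 19: insert wd at [17, 19, 25] -> counters=[0,0,0,0,0,0,5,0,0,0,5,0,0,0,0,0,0,1,0,1,0,0,5,0,0,1,1,0,0,0,0,0,0,0,1,0,1,0,0,0,0,0]
Step 20: delete wd at [17, 19, 25] -> counters=[0,0,0,0,0,0,5,0,0,0,5,0,0,0,0,0,0,0,0,0,0,0,5,0,0,0,1,0,0,0,0,0,0,0,1,0,1,0,0,0,0,0]
Step 21: insert teh at [26, 34, 36] -> counters=[0,0,0,0,0,0,5,0,0,0,5,0,0,0,0,0,0,0,0,0,0,0,5,0,0,0,2,0,0,0,0,0,0,0,2,0,2,0,0,0,0,0]
Final counters=[0,0,0,0,0,0,5,0,0,0,5,0,0,0,0,0,0,0,0,0,0,0,5,0,0,0,2,0,0,0,0,0,0,0,2,0,2,0,0,0,0,0] -> counters[6]=5

Answer: 5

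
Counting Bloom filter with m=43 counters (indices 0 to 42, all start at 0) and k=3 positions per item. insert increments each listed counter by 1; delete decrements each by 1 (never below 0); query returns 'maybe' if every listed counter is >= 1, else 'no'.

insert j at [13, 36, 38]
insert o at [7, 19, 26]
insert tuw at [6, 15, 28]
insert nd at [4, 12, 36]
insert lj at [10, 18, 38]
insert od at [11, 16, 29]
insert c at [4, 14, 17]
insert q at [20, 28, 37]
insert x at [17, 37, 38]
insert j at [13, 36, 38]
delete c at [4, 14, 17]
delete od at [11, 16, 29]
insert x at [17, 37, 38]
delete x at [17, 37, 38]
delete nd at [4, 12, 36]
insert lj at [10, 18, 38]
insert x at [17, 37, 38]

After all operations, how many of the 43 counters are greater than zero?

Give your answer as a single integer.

Answer: 14

Derivation:
Step 1: insert j at [13, 36, 38] -> counters=[0,0,0,0,0,0,0,0,0,0,0,0,0,1,0,0,0,0,0,0,0,0,0,0,0,0,0,0,0,0,0,0,0,0,0,0,1,0,1,0,0,0,0]
Step 2: insert o at [7, 19, 26] -> counters=[0,0,0,0,0,0,0,1,0,0,0,0,0,1,0,0,0,0,0,1,0,0,0,0,0,0,1,0,0,0,0,0,0,0,0,0,1,0,1,0,0,0,0]
Step 3: insert tuw at [6, 15, 28] -> counters=[0,0,0,0,0,0,1,1,0,0,0,0,0,1,0,1,0,0,0,1,0,0,0,0,0,0,1,0,1,0,0,0,0,0,0,0,1,0,1,0,0,0,0]
Step 4: insert nd at [4, 12, 36] -> counters=[0,0,0,0,1,0,1,1,0,0,0,0,1,1,0,1,0,0,0,1,0,0,0,0,0,0,1,0,1,0,0,0,0,0,0,0,2,0,1,0,0,0,0]
Step 5: insert lj at [10, 18, 38] -> counters=[0,0,0,0,1,0,1,1,0,0,1,0,1,1,0,1,0,0,1,1,0,0,0,0,0,0,1,0,1,0,0,0,0,0,0,0,2,0,2,0,0,0,0]
Step 6: insert od at [11, 16, 29] -> counters=[0,0,0,0,1,0,1,1,0,0,1,1,1,1,0,1,1,0,1,1,0,0,0,0,0,0,1,0,1,1,0,0,0,0,0,0,2,0,2,0,0,0,0]
Step 7: insert c at [4, 14, 17] -> counters=[0,0,0,0,2,0,1,1,0,0,1,1,1,1,1,1,1,1,1,1,0,0,0,0,0,0,1,0,1,1,0,0,0,0,0,0,2,0,2,0,0,0,0]
Step 8: insert q at [20, 28, 37] -> counters=[0,0,0,0,2,0,1,1,0,0,1,1,1,1,1,1,1,1,1,1,1,0,0,0,0,0,1,0,2,1,0,0,0,0,0,0,2,1,2,0,0,0,0]
Step 9: insert x at [17, 37, 38] -> counters=[0,0,0,0,2,0,1,1,0,0,1,1,1,1,1,1,1,2,1,1,1,0,0,0,0,0,1,0,2,1,0,0,0,0,0,0,2,2,3,0,0,0,0]
Step 10: insert j at [13, 36, 38] -> counters=[0,0,0,0,2,0,1,1,0,0,1,1,1,2,1,1,1,2,1,1,1,0,0,0,0,0,1,0,2,1,0,0,0,0,0,0,3,2,4,0,0,0,0]
Step 11: delete c at [4, 14, 17] -> counters=[0,0,0,0,1,0,1,1,0,0,1,1,1,2,0,1,1,1,1,1,1,0,0,0,0,0,1,0,2,1,0,0,0,0,0,0,3,2,4,0,0,0,0]
Step 12: delete od at [11, 16, 29] -> counters=[0,0,0,0,1,0,1,1,0,0,1,0,1,2,0,1,0,1,1,1,1,0,0,0,0,0,1,0,2,0,0,0,0,0,0,0,3,2,4,0,0,0,0]
Step 13: insert x at [17, 37, 38] -> counters=[0,0,0,0,1,0,1,1,0,0,1,0,1,2,0,1,0,2,1,1,1,0,0,0,0,0,1,0,2,0,0,0,0,0,0,0,3,3,5,0,0,0,0]
Step 14: delete x at [17, 37, 38] -> counters=[0,0,0,0,1,0,1,1,0,0,1,0,1,2,0,1,0,1,1,1,1,0,0,0,0,0,1,0,2,0,0,0,0,0,0,0,3,2,4,0,0,0,0]
Step 15: delete nd at [4, 12, 36] -> counters=[0,0,0,0,0,0,1,1,0,0,1,0,0,2,0,1,0,1,1,1,1,0,0,0,0,0,1,0,2,0,0,0,0,0,0,0,2,2,4,0,0,0,0]
Step 16: insert lj at [10, 18, 38] -> counters=[0,0,0,0,0,0,1,1,0,0,2,0,0,2,0,1,0,1,2,1,1,0,0,0,0,0,1,0,2,0,0,0,0,0,0,0,2,2,5,0,0,0,0]
Step 17: insert x at [17, 37, 38] -> counters=[0,0,0,0,0,0,1,1,0,0,2,0,0,2,0,1,0,2,2,1,1,0,0,0,0,0,1,0,2,0,0,0,0,0,0,0,2,3,6,0,0,0,0]
Final counters=[0,0,0,0,0,0,1,1,0,0,2,0,0,2,0,1,0,2,2,1,1,0,0,0,0,0,1,0,2,0,0,0,0,0,0,0,2,3,6,0,0,0,0] -> 14 nonzero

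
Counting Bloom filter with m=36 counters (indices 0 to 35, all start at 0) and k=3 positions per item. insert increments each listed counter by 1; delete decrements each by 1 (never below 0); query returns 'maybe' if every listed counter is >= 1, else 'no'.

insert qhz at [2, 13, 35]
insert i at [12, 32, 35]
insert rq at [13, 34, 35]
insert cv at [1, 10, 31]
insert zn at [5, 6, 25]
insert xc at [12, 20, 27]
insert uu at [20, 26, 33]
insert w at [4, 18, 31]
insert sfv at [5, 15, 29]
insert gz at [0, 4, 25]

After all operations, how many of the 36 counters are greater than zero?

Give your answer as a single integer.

Step 1: insert qhz at [2, 13, 35] -> counters=[0,0,1,0,0,0,0,0,0,0,0,0,0,1,0,0,0,0,0,0,0,0,0,0,0,0,0,0,0,0,0,0,0,0,0,1]
Step 2: insert i at [12, 32, 35] -> counters=[0,0,1,0,0,0,0,0,0,0,0,0,1,1,0,0,0,0,0,0,0,0,0,0,0,0,0,0,0,0,0,0,1,0,0,2]
Step 3: insert rq at [13, 34, 35] -> counters=[0,0,1,0,0,0,0,0,0,0,0,0,1,2,0,0,0,0,0,0,0,0,0,0,0,0,0,0,0,0,0,0,1,0,1,3]
Step 4: insert cv at [1, 10, 31] -> counters=[0,1,1,0,0,0,0,0,0,0,1,0,1,2,0,0,0,0,0,0,0,0,0,0,0,0,0,0,0,0,0,1,1,0,1,3]
Step 5: insert zn at [5, 6, 25] -> counters=[0,1,1,0,0,1,1,0,0,0,1,0,1,2,0,0,0,0,0,0,0,0,0,0,0,1,0,0,0,0,0,1,1,0,1,3]
Step 6: insert xc at [12, 20, 27] -> counters=[0,1,1,0,0,1,1,0,0,0,1,0,2,2,0,0,0,0,0,0,1,0,0,0,0,1,0,1,0,0,0,1,1,0,1,3]
Step 7: insert uu at [20, 26, 33] -> counters=[0,1,1,0,0,1,1,0,0,0,1,0,2,2,0,0,0,0,0,0,2,0,0,0,0,1,1,1,0,0,0,1,1,1,1,3]
Step 8: insert w at [4, 18, 31] -> counters=[0,1,1,0,1,1,1,0,0,0,1,0,2,2,0,0,0,0,1,0,2,0,0,0,0,1,1,1,0,0,0,2,1,1,1,3]
Step 9: insert sfv at [5, 15, 29] -> counters=[0,1,1,0,1,2,1,0,0,0,1,0,2,2,0,1,0,0,1,0,2,0,0,0,0,1,1,1,0,1,0,2,1,1,1,3]
Step 10: insert gz at [0, 4, 25] -> counters=[1,1,1,0,2,2,1,0,0,0,1,0,2,2,0,1,0,0,1,0,2,0,0,0,0,2,1,1,0,1,0,2,1,1,1,3]
Final counters=[1,1,1,0,2,2,1,0,0,0,1,0,2,2,0,1,0,0,1,0,2,0,0,0,0,2,1,1,0,1,0,2,1,1,1,3] -> 21 nonzero

Answer: 21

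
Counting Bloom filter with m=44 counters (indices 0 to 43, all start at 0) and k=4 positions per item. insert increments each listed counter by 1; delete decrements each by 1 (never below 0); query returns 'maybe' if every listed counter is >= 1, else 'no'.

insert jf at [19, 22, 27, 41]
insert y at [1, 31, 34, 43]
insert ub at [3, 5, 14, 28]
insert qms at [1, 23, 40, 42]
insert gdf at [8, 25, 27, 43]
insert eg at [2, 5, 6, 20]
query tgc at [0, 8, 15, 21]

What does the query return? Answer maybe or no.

Step 1: insert jf at [19, 22, 27, 41] -> counters=[0,0,0,0,0,0,0,0,0,0,0,0,0,0,0,0,0,0,0,1,0,0,1,0,0,0,0,1,0,0,0,0,0,0,0,0,0,0,0,0,0,1,0,0]
Step 2: insert y at [1, 31, 34, 43] -> counters=[0,1,0,0,0,0,0,0,0,0,0,0,0,0,0,0,0,0,0,1,0,0,1,0,0,0,0,1,0,0,0,1,0,0,1,0,0,0,0,0,0,1,0,1]
Step 3: insert ub at [3, 5, 14, 28] -> counters=[0,1,0,1,0,1,0,0,0,0,0,0,0,0,1,0,0,0,0,1,0,0,1,0,0,0,0,1,1,0,0,1,0,0,1,0,0,0,0,0,0,1,0,1]
Step 4: insert qms at [1, 23, 40, 42] -> counters=[0,2,0,1,0,1,0,0,0,0,0,0,0,0,1,0,0,0,0,1,0,0,1,1,0,0,0,1,1,0,0,1,0,0,1,0,0,0,0,0,1,1,1,1]
Step 5: insert gdf at [8, 25, 27, 43] -> counters=[0,2,0,1,0,1,0,0,1,0,0,0,0,0,1,0,0,0,0,1,0,0,1,1,0,1,0,2,1,0,0,1,0,0,1,0,0,0,0,0,1,1,1,2]
Step 6: insert eg at [2, 5, 6, 20] -> counters=[0,2,1,1,0,2,1,0,1,0,0,0,0,0,1,0,0,0,0,1,1,0,1,1,0,1,0,2,1,0,0,1,0,0,1,0,0,0,0,0,1,1,1,2]
Query tgc: check counters[0]=0 counters[8]=1 counters[15]=0 counters[21]=0 -> no

Answer: no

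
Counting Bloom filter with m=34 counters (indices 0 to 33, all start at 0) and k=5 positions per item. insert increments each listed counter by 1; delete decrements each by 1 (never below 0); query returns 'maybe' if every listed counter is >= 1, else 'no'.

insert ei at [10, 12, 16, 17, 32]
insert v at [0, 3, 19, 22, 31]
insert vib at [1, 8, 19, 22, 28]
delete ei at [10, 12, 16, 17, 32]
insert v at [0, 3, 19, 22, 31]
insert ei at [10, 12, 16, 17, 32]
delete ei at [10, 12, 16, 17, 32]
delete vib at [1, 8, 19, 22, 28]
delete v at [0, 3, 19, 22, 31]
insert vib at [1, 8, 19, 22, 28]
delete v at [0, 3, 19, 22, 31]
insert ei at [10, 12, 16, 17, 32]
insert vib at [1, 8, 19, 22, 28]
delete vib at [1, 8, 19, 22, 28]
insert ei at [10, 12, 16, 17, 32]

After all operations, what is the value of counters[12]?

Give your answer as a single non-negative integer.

Answer: 2

Derivation:
Step 1: insert ei at [10, 12, 16, 17, 32] -> counters=[0,0,0,0,0,0,0,0,0,0,1,0,1,0,0,0,1,1,0,0,0,0,0,0,0,0,0,0,0,0,0,0,1,0]
Step 2: insert v at [0, 3, 19, 22, 31] -> counters=[1,0,0,1,0,0,0,0,0,0,1,0,1,0,0,0,1,1,0,1,0,0,1,0,0,0,0,0,0,0,0,1,1,0]
Step 3: insert vib at [1, 8, 19, 22, 28] -> counters=[1,1,0,1,0,0,0,0,1,0,1,0,1,0,0,0,1,1,0,2,0,0,2,0,0,0,0,0,1,0,0,1,1,0]
Step 4: delete ei at [10, 12, 16, 17, 32] -> counters=[1,1,0,1,0,0,0,0,1,0,0,0,0,0,0,0,0,0,0,2,0,0,2,0,0,0,0,0,1,0,0,1,0,0]
Step 5: insert v at [0, 3, 19, 22, 31] -> counters=[2,1,0,2,0,0,0,0,1,0,0,0,0,0,0,0,0,0,0,3,0,0,3,0,0,0,0,0,1,0,0,2,0,0]
Step 6: insert ei at [10, 12, 16, 17, 32] -> counters=[2,1,0,2,0,0,0,0,1,0,1,0,1,0,0,0,1,1,0,3,0,0,3,0,0,0,0,0,1,0,0,2,1,0]
Step 7: delete ei at [10, 12, 16, 17, 32] -> counters=[2,1,0,2,0,0,0,0,1,0,0,0,0,0,0,0,0,0,0,3,0,0,3,0,0,0,0,0,1,0,0,2,0,0]
Step 8: delete vib at [1, 8, 19, 22, 28] -> counters=[2,0,0,2,0,0,0,0,0,0,0,0,0,0,0,0,0,0,0,2,0,0,2,0,0,0,0,0,0,0,0,2,0,0]
Step 9: delete v at [0, 3, 19, 22, 31] -> counters=[1,0,0,1,0,0,0,0,0,0,0,0,0,0,0,0,0,0,0,1,0,0,1,0,0,0,0,0,0,0,0,1,0,0]
Step 10: insert vib at [1, 8, 19, 22, 28] -> counters=[1,1,0,1,0,0,0,0,1,0,0,0,0,0,0,0,0,0,0,2,0,0,2,0,0,0,0,0,1,0,0,1,0,0]
Step 11: delete v at [0, 3, 19, 22, 31] -> counters=[0,1,0,0,0,0,0,0,1,0,0,0,0,0,0,0,0,0,0,1,0,0,1,0,0,0,0,0,1,0,0,0,0,0]
Step 12: insert ei at [10, 12, 16, 17, 32] -> counters=[0,1,0,0,0,0,0,0,1,0,1,0,1,0,0,0,1,1,0,1,0,0,1,0,0,0,0,0,1,0,0,0,1,0]
Step 13: insert vib at [1, 8, 19, 22, 28] -> counters=[0,2,0,0,0,0,0,0,2,0,1,0,1,0,0,0,1,1,0,2,0,0,2,0,0,0,0,0,2,0,0,0,1,0]
Step 14: delete vib at [1, 8, 19, 22, 28] -> counters=[0,1,0,0,0,0,0,0,1,0,1,0,1,0,0,0,1,1,0,1,0,0,1,0,0,0,0,0,1,0,0,0,1,0]
Step 15: insert ei at [10, 12, 16, 17, 32] -> counters=[0,1,0,0,0,0,0,0,1,0,2,0,2,0,0,0,2,2,0,1,0,0,1,0,0,0,0,0,1,0,0,0,2,0]
Final counters=[0,1,0,0,0,0,0,0,1,0,2,0,2,0,0,0,2,2,0,1,0,0,1,0,0,0,0,0,1,0,0,0,2,0] -> counters[12]=2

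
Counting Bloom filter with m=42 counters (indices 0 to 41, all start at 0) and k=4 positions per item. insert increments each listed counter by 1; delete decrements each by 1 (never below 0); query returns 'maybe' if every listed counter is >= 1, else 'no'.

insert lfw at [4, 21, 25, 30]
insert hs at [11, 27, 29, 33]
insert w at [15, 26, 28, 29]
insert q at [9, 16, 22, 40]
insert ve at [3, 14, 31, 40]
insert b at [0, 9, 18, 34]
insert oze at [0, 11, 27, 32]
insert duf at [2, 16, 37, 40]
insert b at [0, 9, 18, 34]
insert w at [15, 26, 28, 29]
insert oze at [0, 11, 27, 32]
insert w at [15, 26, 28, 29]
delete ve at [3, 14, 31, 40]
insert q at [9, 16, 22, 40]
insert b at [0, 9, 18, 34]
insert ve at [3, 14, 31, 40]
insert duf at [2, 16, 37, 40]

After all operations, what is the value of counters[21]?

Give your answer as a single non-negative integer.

Answer: 1

Derivation:
Step 1: insert lfw at [4, 21, 25, 30] -> counters=[0,0,0,0,1,0,0,0,0,0,0,0,0,0,0,0,0,0,0,0,0,1,0,0,0,1,0,0,0,0,1,0,0,0,0,0,0,0,0,0,0,0]
Step 2: insert hs at [11, 27, 29, 33] -> counters=[0,0,0,0,1,0,0,0,0,0,0,1,0,0,0,0,0,0,0,0,0,1,0,0,0,1,0,1,0,1,1,0,0,1,0,0,0,0,0,0,0,0]
Step 3: insert w at [15, 26, 28, 29] -> counters=[0,0,0,0,1,0,0,0,0,0,0,1,0,0,0,1,0,0,0,0,0,1,0,0,0,1,1,1,1,2,1,0,0,1,0,0,0,0,0,0,0,0]
Step 4: insert q at [9, 16, 22, 40] -> counters=[0,0,0,0,1,0,0,0,0,1,0,1,0,0,0,1,1,0,0,0,0,1,1,0,0,1,1,1,1,2,1,0,0,1,0,0,0,0,0,0,1,0]
Step 5: insert ve at [3, 14, 31, 40] -> counters=[0,0,0,1,1,0,0,0,0,1,0,1,0,0,1,1,1,0,0,0,0,1,1,0,0,1,1,1,1,2,1,1,0,1,0,0,0,0,0,0,2,0]
Step 6: insert b at [0, 9, 18, 34] -> counters=[1,0,0,1,1,0,0,0,0,2,0,1,0,0,1,1,1,0,1,0,0,1,1,0,0,1,1,1,1,2,1,1,0,1,1,0,0,0,0,0,2,0]
Step 7: insert oze at [0, 11, 27, 32] -> counters=[2,0,0,1,1,0,0,0,0,2,0,2,0,0,1,1,1,0,1,0,0,1,1,0,0,1,1,2,1,2,1,1,1,1,1,0,0,0,0,0,2,0]
Step 8: insert duf at [2, 16, 37, 40] -> counters=[2,0,1,1,1,0,0,0,0,2,0,2,0,0,1,1,2,0,1,0,0,1,1,0,0,1,1,2,1,2,1,1,1,1,1,0,0,1,0,0,3,0]
Step 9: insert b at [0, 9, 18, 34] -> counters=[3,0,1,1,1,0,0,0,0,3,0,2,0,0,1,1,2,0,2,0,0,1,1,0,0,1,1,2,1,2,1,1,1,1,2,0,0,1,0,0,3,0]
Step 10: insert w at [15, 26, 28, 29] -> counters=[3,0,1,1,1,0,0,0,0,3,0,2,0,0,1,2,2,0,2,0,0,1,1,0,0,1,2,2,2,3,1,1,1,1,2,0,0,1,0,0,3,0]
Step 11: insert oze at [0, 11, 27, 32] -> counters=[4,0,1,1,1,0,0,0,0,3,0,3,0,0,1,2,2,0,2,0,0,1,1,0,0,1,2,3,2,3,1,1,2,1,2,0,0,1,0,0,3,0]
Step 12: insert w at [15, 26, 28, 29] -> counters=[4,0,1,1,1,0,0,0,0,3,0,3,0,0,1,3,2,0,2,0,0,1,1,0,0,1,3,3,3,4,1,1,2,1,2,0,0,1,0,0,3,0]
Step 13: delete ve at [3, 14, 31, 40] -> counters=[4,0,1,0,1,0,0,0,0,3,0,3,0,0,0,3,2,0,2,0,0,1,1,0,0,1,3,3,3,4,1,0,2,1,2,0,0,1,0,0,2,0]
Step 14: insert q at [9, 16, 22, 40] -> counters=[4,0,1,0,1,0,0,0,0,4,0,3,0,0,0,3,3,0,2,0,0,1,2,0,0,1,3,3,3,4,1,0,2,1,2,0,0,1,0,0,3,0]
Step 15: insert b at [0, 9, 18, 34] -> counters=[5,0,1,0,1,0,0,0,0,5,0,3,0,0,0,3,3,0,3,0,0,1,2,0,0,1,3,3,3,4,1,0,2,1,3,0,0,1,0,0,3,0]
Step 16: insert ve at [3, 14, 31, 40] -> counters=[5,0,1,1,1,0,0,0,0,5,0,3,0,0,1,3,3,0,3,0,0,1,2,0,0,1,3,3,3,4,1,1,2,1,3,0,0,1,0,0,4,0]
Step 17: insert duf at [2, 16, 37, 40] -> counters=[5,0,2,1,1,0,0,0,0,5,0,3,0,0,1,3,4,0,3,0,0,1,2,0,0,1,3,3,3,4,1,1,2,1,3,0,0,2,0,0,5,0]
Final counters=[5,0,2,1,1,0,0,0,0,5,0,3,0,0,1,3,4,0,3,0,0,1,2,0,0,1,3,3,3,4,1,1,2,1,3,0,0,2,0,0,5,0] -> counters[21]=1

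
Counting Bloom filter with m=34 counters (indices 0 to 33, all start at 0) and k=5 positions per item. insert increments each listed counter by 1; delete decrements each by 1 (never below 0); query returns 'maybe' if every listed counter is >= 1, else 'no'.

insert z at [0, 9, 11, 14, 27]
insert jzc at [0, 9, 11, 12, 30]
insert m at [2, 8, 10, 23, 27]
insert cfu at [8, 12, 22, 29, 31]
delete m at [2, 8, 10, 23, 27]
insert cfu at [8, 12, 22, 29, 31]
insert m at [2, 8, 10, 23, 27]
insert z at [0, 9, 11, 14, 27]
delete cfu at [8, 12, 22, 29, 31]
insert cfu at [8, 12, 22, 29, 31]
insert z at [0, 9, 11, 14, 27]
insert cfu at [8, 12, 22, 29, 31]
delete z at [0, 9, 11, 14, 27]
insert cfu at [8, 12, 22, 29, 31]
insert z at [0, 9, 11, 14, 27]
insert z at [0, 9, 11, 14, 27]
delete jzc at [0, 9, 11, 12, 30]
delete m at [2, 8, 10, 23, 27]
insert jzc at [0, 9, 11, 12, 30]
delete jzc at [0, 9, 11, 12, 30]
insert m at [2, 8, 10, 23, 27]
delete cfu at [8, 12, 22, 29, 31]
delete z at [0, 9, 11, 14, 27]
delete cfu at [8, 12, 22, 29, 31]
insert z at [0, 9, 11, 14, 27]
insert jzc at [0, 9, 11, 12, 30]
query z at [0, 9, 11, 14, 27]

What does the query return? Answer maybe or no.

Step 1: insert z at [0, 9, 11, 14, 27] -> counters=[1,0,0,0,0,0,0,0,0,1,0,1,0,0,1,0,0,0,0,0,0,0,0,0,0,0,0,1,0,0,0,0,0,0]
Step 2: insert jzc at [0, 9, 11, 12, 30] -> counters=[2,0,0,0,0,0,0,0,0,2,0,2,1,0,1,0,0,0,0,0,0,0,0,0,0,0,0,1,0,0,1,0,0,0]
Step 3: insert m at [2, 8, 10, 23, 27] -> counters=[2,0,1,0,0,0,0,0,1,2,1,2,1,0,1,0,0,0,0,0,0,0,0,1,0,0,0,2,0,0,1,0,0,0]
Step 4: insert cfu at [8, 12, 22, 29, 31] -> counters=[2,0,1,0,0,0,0,0,2,2,1,2,2,0,1,0,0,0,0,0,0,0,1,1,0,0,0,2,0,1,1,1,0,0]
Step 5: delete m at [2, 8, 10, 23, 27] -> counters=[2,0,0,0,0,0,0,0,1,2,0,2,2,0,1,0,0,0,0,0,0,0,1,0,0,0,0,1,0,1,1,1,0,0]
Step 6: insert cfu at [8, 12, 22, 29, 31] -> counters=[2,0,0,0,0,0,0,0,2,2,0,2,3,0,1,0,0,0,0,0,0,0,2,0,0,0,0,1,0,2,1,2,0,0]
Step 7: insert m at [2, 8, 10, 23, 27] -> counters=[2,0,1,0,0,0,0,0,3,2,1,2,3,0,1,0,0,0,0,0,0,0,2,1,0,0,0,2,0,2,1,2,0,0]
Step 8: insert z at [0, 9, 11, 14, 27] -> counters=[3,0,1,0,0,0,0,0,3,3,1,3,3,0,2,0,0,0,0,0,0,0,2,1,0,0,0,3,0,2,1,2,0,0]
Step 9: delete cfu at [8, 12, 22, 29, 31] -> counters=[3,0,1,0,0,0,0,0,2,3,1,3,2,0,2,0,0,0,0,0,0,0,1,1,0,0,0,3,0,1,1,1,0,0]
Step 10: insert cfu at [8, 12, 22, 29, 31] -> counters=[3,0,1,0,0,0,0,0,3,3,1,3,3,0,2,0,0,0,0,0,0,0,2,1,0,0,0,3,0,2,1,2,0,0]
Step 11: insert z at [0, 9, 11, 14, 27] -> counters=[4,0,1,0,0,0,0,0,3,4,1,4,3,0,3,0,0,0,0,0,0,0,2,1,0,0,0,4,0,2,1,2,0,0]
Step 12: insert cfu at [8, 12, 22, 29, 31] -> counters=[4,0,1,0,0,0,0,0,4,4,1,4,4,0,3,0,0,0,0,0,0,0,3,1,0,0,0,4,0,3,1,3,0,0]
Step 13: delete z at [0, 9, 11, 14, 27] -> counters=[3,0,1,0,0,0,0,0,4,3,1,3,4,0,2,0,0,0,0,0,0,0,3,1,0,0,0,3,0,3,1,3,0,0]
Step 14: insert cfu at [8, 12, 22, 29, 31] -> counters=[3,0,1,0,0,0,0,0,5,3,1,3,5,0,2,0,0,0,0,0,0,0,4,1,0,0,0,3,0,4,1,4,0,0]
Step 15: insert z at [0, 9, 11, 14, 27] -> counters=[4,0,1,0,0,0,0,0,5,4,1,4,5,0,3,0,0,0,0,0,0,0,4,1,0,0,0,4,0,4,1,4,0,0]
Step 16: insert z at [0, 9, 11, 14, 27] -> counters=[5,0,1,0,0,0,0,0,5,5,1,5,5,0,4,0,0,0,0,0,0,0,4,1,0,0,0,5,0,4,1,4,0,0]
Step 17: delete jzc at [0, 9, 11, 12, 30] -> counters=[4,0,1,0,0,0,0,0,5,4,1,4,4,0,4,0,0,0,0,0,0,0,4,1,0,0,0,5,0,4,0,4,0,0]
Step 18: delete m at [2, 8, 10, 23, 27] -> counters=[4,0,0,0,0,0,0,0,4,4,0,4,4,0,4,0,0,0,0,0,0,0,4,0,0,0,0,4,0,4,0,4,0,0]
Step 19: insert jzc at [0, 9, 11, 12, 30] -> counters=[5,0,0,0,0,0,0,0,4,5,0,5,5,0,4,0,0,0,0,0,0,0,4,0,0,0,0,4,0,4,1,4,0,0]
Step 20: delete jzc at [0, 9, 11, 12, 30] -> counters=[4,0,0,0,0,0,0,0,4,4,0,4,4,0,4,0,0,0,0,0,0,0,4,0,0,0,0,4,0,4,0,4,0,0]
Step 21: insert m at [2, 8, 10, 23, 27] -> counters=[4,0,1,0,0,0,0,0,5,4,1,4,4,0,4,0,0,0,0,0,0,0,4,1,0,0,0,5,0,4,0,4,0,0]
Step 22: delete cfu at [8, 12, 22, 29, 31] -> counters=[4,0,1,0,0,0,0,0,4,4,1,4,3,0,4,0,0,0,0,0,0,0,3,1,0,0,0,5,0,3,0,3,0,0]
Step 23: delete z at [0, 9, 11, 14, 27] -> counters=[3,0,1,0,0,0,0,0,4,3,1,3,3,0,3,0,0,0,0,0,0,0,3,1,0,0,0,4,0,3,0,3,0,0]
Step 24: delete cfu at [8, 12, 22, 29, 31] -> counters=[3,0,1,0,0,0,0,0,3,3,1,3,2,0,3,0,0,0,0,0,0,0,2,1,0,0,0,4,0,2,0,2,0,0]
Step 25: insert z at [0, 9, 11, 14, 27] -> counters=[4,0,1,0,0,0,0,0,3,4,1,4,2,0,4,0,0,0,0,0,0,0,2,1,0,0,0,5,0,2,0,2,0,0]
Step 26: insert jzc at [0, 9, 11, 12, 30] -> counters=[5,0,1,0,0,0,0,0,3,5,1,5,3,0,4,0,0,0,0,0,0,0,2,1,0,0,0,5,0,2,1,2,0,0]
Query z: check counters[0]=5 counters[9]=5 counters[11]=5 counters[14]=4 counters[27]=5 -> maybe

Answer: maybe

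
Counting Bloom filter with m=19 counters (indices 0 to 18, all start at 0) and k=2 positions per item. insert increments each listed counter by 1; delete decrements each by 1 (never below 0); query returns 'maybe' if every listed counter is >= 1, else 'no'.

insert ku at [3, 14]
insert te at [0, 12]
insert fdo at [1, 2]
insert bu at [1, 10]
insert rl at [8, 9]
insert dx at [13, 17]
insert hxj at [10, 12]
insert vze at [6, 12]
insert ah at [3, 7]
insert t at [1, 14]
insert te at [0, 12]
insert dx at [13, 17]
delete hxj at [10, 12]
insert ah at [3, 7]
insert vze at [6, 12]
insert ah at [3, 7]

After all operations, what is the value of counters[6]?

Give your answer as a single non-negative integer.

Step 1: insert ku at [3, 14] -> counters=[0,0,0,1,0,0,0,0,0,0,0,0,0,0,1,0,0,0,0]
Step 2: insert te at [0, 12] -> counters=[1,0,0,1,0,0,0,0,0,0,0,0,1,0,1,0,0,0,0]
Step 3: insert fdo at [1, 2] -> counters=[1,1,1,1,0,0,0,0,0,0,0,0,1,0,1,0,0,0,0]
Step 4: insert bu at [1, 10] -> counters=[1,2,1,1,0,0,0,0,0,0,1,0,1,0,1,0,0,0,0]
Step 5: insert rl at [8, 9] -> counters=[1,2,1,1,0,0,0,0,1,1,1,0,1,0,1,0,0,0,0]
Step 6: insert dx at [13, 17] -> counters=[1,2,1,1,0,0,0,0,1,1,1,0,1,1,1,0,0,1,0]
Step 7: insert hxj at [10, 12] -> counters=[1,2,1,1,0,0,0,0,1,1,2,0,2,1,1,0,0,1,0]
Step 8: insert vze at [6, 12] -> counters=[1,2,1,1,0,0,1,0,1,1,2,0,3,1,1,0,0,1,0]
Step 9: insert ah at [3, 7] -> counters=[1,2,1,2,0,0,1,1,1,1,2,0,3,1,1,0,0,1,0]
Step 10: insert t at [1, 14] -> counters=[1,3,1,2,0,0,1,1,1,1,2,0,3,1,2,0,0,1,0]
Step 11: insert te at [0, 12] -> counters=[2,3,1,2,0,0,1,1,1,1,2,0,4,1,2,0,0,1,0]
Step 12: insert dx at [13, 17] -> counters=[2,3,1,2,0,0,1,1,1,1,2,0,4,2,2,0,0,2,0]
Step 13: delete hxj at [10, 12] -> counters=[2,3,1,2,0,0,1,1,1,1,1,0,3,2,2,0,0,2,0]
Step 14: insert ah at [3, 7] -> counters=[2,3,1,3,0,0,1,2,1,1,1,0,3,2,2,0,0,2,0]
Step 15: insert vze at [6, 12] -> counters=[2,3,1,3,0,0,2,2,1,1,1,0,4,2,2,0,0,2,0]
Step 16: insert ah at [3, 7] -> counters=[2,3,1,4,0,0,2,3,1,1,1,0,4,2,2,0,0,2,0]
Final counters=[2,3,1,4,0,0,2,3,1,1,1,0,4,2,2,0,0,2,0] -> counters[6]=2

Answer: 2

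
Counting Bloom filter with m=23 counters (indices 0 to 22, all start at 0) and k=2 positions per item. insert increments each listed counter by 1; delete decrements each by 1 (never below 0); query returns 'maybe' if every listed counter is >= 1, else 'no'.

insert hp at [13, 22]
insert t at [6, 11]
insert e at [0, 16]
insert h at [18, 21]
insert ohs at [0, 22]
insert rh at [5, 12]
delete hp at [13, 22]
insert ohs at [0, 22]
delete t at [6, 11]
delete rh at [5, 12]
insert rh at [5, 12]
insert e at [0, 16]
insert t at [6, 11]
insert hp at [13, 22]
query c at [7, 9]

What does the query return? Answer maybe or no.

Answer: no

Derivation:
Step 1: insert hp at [13, 22] -> counters=[0,0,0,0,0,0,0,0,0,0,0,0,0,1,0,0,0,0,0,0,0,0,1]
Step 2: insert t at [6, 11] -> counters=[0,0,0,0,0,0,1,0,0,0,0,1,0,1,0,0,0,0,0,0,0,0,1]
Step 3: insert e at [0, 16] -> counters=[1,0,0,0,0,0,1,0,0,0,0,1,0,1,0,0,1,0,0,0,0,0,1]
Step 4: insert h at [18, 21] -> counters=[1,0,0,0,0,0,1,0,0,0,0,1,0,1,0,0,1,0,1,0,0,1,1]
Step 5: insert ohs at [0, 22] -> counters=[2,0,0,0,0,0,1,0,0,0,0,1,0,1,0,0,1,0,1,0,0,1,2]
Step 6: insert rh at [5, 12] -> counters=[2,0,0,0,0,1,1,0,0,0,0,1,1,1,0,0,1,0,1,0,0,1,2]
Step 7: delete hp at [13, 22] -> counters=[2,0,0,0,0,1,1,0,0,0,0,1,1,0,0,0,1,0,1,0,0,1,1]
Step 8: insert ohs at [0, 22] -> counters=[3,0,0,0,0,1,1,0,0,0,0,1,1,0,0,0,1,0,1,0,0,1,2]
Step 9: delete t at [6, 11] -> counters=[3,0,0,0,0,1,0,0,0,0,0,0,1,0,0,0,1,0,1,0,0,1,2]
Step 10: delete rh at [5, 12] -> counters=[3,0,0,0,0,0,0,0,0,0,0,0,0,0,0,0,1,0,1,0,0,1,2]
Step 11: insert rh at [5, 12] -> counters=[3,0,0,0,0,1,0,0,0,0,0,0,1,0,0,0,1,0,1,0,0,1,2]
Step 12: insert e at [0, 16] -> counters=[4,0,0,0,0,1,0,0,0,0,0,0,1,0,0,0,2,0,1,0,0,1,2]
Step 13: insert t at [6, 11] -> counters=[4,0,0,0,0,1,1,0,0,0,0,1,1,0,0,0,2,0,1,0,0,1,2]
Step 14: insert hp at [13, 22] -> counters=[4,0,0,0,0,1,1,0,0,0,0,1,1,1,0,0,2,0,1,0,0,1,3]
Query c: check counters[7]=0 counters[9]=0 -> no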